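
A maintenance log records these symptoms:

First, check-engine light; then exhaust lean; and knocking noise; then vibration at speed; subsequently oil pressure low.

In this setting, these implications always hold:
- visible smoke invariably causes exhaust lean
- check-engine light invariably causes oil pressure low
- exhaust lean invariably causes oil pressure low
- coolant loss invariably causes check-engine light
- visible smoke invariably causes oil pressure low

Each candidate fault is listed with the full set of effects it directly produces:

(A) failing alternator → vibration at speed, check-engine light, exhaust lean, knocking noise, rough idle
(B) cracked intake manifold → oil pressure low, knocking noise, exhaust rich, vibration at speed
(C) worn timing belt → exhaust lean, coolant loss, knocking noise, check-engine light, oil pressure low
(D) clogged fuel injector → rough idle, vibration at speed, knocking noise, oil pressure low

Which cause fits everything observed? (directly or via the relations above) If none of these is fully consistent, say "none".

Checking each candidate against the observations:
(A) failing alternator — check-engine light ✓; exhaust lean ✓; knocking noise ✓; vibration at speed ✓; oil pressure low ✓ (through check-engine light → oil pressure low)
(B) cracked intake manifold — fails on check-engine light, exhaust lean (predicts exhaust rich, not exhaust lean)
(C) worn timing belt — does not account for vibration at speed
(D) clogged fuel injector — does not account for check-engine light, exhaust lean
(A) alone accounts for all the evidence.

A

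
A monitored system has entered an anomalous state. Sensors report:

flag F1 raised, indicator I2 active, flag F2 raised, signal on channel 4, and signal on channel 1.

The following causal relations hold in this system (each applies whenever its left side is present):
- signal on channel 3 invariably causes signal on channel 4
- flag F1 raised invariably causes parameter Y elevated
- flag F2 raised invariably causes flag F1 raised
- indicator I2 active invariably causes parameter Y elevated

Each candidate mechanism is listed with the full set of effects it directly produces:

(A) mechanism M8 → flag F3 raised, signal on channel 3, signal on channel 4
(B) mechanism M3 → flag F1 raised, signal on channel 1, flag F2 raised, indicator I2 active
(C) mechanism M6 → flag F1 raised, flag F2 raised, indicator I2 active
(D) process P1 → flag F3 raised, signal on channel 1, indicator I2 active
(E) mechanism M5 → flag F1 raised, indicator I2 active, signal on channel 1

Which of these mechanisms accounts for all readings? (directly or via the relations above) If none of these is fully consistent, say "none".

Testing each hypothesis:
(A) mechanism M8 — flag F1 raised miss; indicator I2 active miss; flag F2 raised miss; signal on channel 4 match; signal on channel 1 miss
(B) mechanism M3 — does not account for signal on channel 4
(C) mechanism M6 — does not account for signal on channel 4, signal on channel 1
(D) process P1 — does not account for flag F1 raised, flag F2 raised, signal on channel 4
(E) mechanism M5 — flag F1 raised match; indicator I2 active match; flag F2 raised miss; signal on channel 4 miss; signal on channel 1 match
Every candidate fails on at least one observation.

none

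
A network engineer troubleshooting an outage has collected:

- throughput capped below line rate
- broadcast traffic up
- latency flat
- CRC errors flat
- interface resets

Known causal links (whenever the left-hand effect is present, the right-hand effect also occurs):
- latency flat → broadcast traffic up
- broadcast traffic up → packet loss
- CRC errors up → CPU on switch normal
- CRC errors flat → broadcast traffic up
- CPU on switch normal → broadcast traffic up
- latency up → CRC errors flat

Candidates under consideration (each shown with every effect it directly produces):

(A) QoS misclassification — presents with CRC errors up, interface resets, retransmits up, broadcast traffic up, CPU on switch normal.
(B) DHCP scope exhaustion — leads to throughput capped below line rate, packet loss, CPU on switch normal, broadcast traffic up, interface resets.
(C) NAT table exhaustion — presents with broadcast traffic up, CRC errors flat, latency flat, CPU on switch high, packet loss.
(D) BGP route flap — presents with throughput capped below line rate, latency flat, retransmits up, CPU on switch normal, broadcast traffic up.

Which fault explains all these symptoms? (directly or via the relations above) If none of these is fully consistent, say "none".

none

Testing each hypothesis:
(A) QoS misclassification — throughput capped below line rate NO; broadcast traffic up yes; latency flat NO; CRC errors flat NO; interface resets yes
(B) DHCP scope exhaustion — throughput capped below line rate yes; broadcast traffic up yes; latency flat NO; CRC errors flat NO; interface resets yes
(C) NAT table exhaustion — throughput capped below line rate NO; broadcast traffic up yes; latency flat yes; CRC errors flat yes; interface resets NO
(D) BGP route flap — throughput capped below line rate yes; broadcast traffic up yes; latency flat yes; CRC errors flat NO; interface resets NO
Every candidate fails on at least one observation.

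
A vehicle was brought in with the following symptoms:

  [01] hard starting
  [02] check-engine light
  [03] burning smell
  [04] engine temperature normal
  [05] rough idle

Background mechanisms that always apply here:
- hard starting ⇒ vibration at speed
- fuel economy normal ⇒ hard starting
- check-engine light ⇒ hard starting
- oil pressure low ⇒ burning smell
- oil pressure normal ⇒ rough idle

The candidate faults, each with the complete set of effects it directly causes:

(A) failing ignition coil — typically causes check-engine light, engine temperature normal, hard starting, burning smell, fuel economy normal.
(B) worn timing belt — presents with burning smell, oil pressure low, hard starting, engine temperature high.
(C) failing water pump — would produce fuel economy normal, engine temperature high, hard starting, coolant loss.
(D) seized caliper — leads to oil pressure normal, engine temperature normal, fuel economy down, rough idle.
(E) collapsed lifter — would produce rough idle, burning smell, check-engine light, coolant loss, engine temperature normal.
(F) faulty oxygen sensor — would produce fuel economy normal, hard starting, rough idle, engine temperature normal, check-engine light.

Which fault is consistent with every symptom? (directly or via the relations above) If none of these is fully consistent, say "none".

Checking each candidate against the observations:
(A) failing ignition coil — does not account for rough idle
(B) worn timing belt — hard starting ✓; check-engine light ✗; burning smell ✓; engine temperature normal ✗; rough idle ✗
(C) failing water pump — fails on check-engine light, burning smell, engine temperature normal, rough idle (predicts engine temperature high, not engine temperature normal)
(D) seized caliper — does not account for hard starting, check-engine light, burning smell
(E) collapsed lifter — accounts for every observation (hard starting by check-engine light → hard starting)
(F) faulty oxygen sensor — hard starting ✓; check-engine light ✓; burning smell ✗; engine temperature normal ✓; rough idle ✓
(E) alone accounts for all the evidence.

E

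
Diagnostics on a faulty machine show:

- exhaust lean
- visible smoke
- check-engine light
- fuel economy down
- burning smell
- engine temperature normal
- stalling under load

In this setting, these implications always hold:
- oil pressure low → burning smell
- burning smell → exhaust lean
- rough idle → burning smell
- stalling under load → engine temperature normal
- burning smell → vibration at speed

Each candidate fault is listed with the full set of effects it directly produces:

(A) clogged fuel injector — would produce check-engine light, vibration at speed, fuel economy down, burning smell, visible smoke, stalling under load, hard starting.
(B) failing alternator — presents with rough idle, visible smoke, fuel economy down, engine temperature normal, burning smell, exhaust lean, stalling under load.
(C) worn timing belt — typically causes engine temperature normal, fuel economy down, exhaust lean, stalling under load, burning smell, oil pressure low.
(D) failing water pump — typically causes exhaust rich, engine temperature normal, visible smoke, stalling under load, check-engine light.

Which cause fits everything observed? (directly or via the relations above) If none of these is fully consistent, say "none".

A

Per-candidate check:
(A) clogged fuel injector — exhaust lean match (through burning smell → exhaust lean); visible smoke match; check-engine light match; fuel economy down match; burning smell match; engine temperature normal match (through stalling under load → engine temperature normal); stalling under load match
(B) failing alternator — does not account for check-engine light
(C) worn timing belt — exhaust lean match; visible smoke miss; check-engine light miss; fuel economy down match; burning smell match; engine temperature normal match; stalling under load match
(D) failing water pump — exhaust lean miss; visible smoke match; check-engine light match; fuel economy down miss; burning smell miss; engine temperature normal match; stalling under load match
Only (A) is consistent with every observation.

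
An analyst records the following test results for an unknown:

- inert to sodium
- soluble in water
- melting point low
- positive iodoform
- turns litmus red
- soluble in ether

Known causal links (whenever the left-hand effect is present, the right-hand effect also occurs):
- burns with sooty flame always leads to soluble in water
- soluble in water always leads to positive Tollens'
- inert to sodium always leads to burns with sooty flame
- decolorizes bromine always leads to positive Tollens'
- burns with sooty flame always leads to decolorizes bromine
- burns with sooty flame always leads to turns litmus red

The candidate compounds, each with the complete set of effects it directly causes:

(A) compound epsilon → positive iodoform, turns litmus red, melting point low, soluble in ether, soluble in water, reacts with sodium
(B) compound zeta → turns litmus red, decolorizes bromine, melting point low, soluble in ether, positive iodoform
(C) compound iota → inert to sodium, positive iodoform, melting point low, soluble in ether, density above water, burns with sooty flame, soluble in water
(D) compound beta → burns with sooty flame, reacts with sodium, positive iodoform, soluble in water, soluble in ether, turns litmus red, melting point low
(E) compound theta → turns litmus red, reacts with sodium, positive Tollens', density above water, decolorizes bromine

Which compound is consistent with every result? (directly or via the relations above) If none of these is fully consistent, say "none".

Testing each hypothesis:
(A) compound epsilon — inert to sodium NO; soluble in water yes; melting point low yes; positive iodoform yes; turns litmus red yes; soluble in ether yes
(B) compound zeta — does not account for inert to sodium, soluble in water
(C) compound iota — accounts for every observation (turns litmus red via burns with sooty flame → turns litmus red)
(D) compound beta — fails on inert to sodium (predicts reacts with sodium, not inert to sodium)
(E) compound theta — fails on inert to sodium, soluble in water, melting point low, positive iodoform, soluble in ether (predicts reacts with sodium, not inert to sodium)
(C) alone accounts for all the evidence.

C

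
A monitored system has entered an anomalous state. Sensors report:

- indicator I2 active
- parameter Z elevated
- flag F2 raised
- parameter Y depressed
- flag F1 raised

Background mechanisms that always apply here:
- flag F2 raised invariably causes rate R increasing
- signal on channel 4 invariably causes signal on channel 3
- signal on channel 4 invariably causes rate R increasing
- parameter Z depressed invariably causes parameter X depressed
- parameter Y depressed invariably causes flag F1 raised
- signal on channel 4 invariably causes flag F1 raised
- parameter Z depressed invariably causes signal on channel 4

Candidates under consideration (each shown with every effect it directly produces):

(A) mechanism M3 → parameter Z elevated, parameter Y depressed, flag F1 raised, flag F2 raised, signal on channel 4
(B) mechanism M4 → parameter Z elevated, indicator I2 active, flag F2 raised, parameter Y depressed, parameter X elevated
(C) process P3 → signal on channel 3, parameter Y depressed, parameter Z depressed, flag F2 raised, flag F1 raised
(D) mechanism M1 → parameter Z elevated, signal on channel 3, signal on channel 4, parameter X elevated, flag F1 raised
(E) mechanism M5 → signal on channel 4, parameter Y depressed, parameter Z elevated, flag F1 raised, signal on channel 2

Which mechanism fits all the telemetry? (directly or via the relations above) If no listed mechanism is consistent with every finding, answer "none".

B

For each candidate, compare predicted effects to what was observed:
(A) mechanism M3 — does not account for indicator I2 active
(B) mechanism M4 — accounts for every observation (flag F1 raised through parameter Y depressed → flag F1 raised)
(C) process P3 — fails on indicator I2 active, parameter Z elevated (predicts parameter Z depressed, not parameter Z elevated)
(D) mechanism M1 — indicator I2 active miss; parameter Z elevated match; flag F2 raised miss; parameter Y depressed miss; flag F1 raised match
(E) mechanism M5 — does not account for indicator I2 active, flag F2 raised
(B) is the only candidate with no mismatches.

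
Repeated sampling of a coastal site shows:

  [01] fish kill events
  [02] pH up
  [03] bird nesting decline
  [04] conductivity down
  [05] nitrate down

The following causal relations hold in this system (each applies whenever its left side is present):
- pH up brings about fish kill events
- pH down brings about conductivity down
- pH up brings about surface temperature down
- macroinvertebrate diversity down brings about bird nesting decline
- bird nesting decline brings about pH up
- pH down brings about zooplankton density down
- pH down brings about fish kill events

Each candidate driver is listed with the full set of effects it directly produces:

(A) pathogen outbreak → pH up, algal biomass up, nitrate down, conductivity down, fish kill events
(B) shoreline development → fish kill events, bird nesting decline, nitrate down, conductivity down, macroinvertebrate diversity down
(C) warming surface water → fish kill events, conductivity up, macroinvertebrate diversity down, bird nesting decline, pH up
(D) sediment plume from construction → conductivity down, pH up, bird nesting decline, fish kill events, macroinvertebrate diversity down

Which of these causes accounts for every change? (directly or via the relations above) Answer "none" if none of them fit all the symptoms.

B

Checking each candidate against the observations:
(A) pathogen outbreak — does not account for bird nesting decline
(B) shoreline development — accounts for every observation (pH up via bird nesting decline → pH up)
(C) warming surface water — fish kill events +; pH up +; bird nesting decline +; conductivity down -; nitrate down -
(D) sediment plume from construction — fish kill events +; pH up +; bird nesting decline +; conductivity down +; nitrate down -
(B) alone accounts for all the evidence.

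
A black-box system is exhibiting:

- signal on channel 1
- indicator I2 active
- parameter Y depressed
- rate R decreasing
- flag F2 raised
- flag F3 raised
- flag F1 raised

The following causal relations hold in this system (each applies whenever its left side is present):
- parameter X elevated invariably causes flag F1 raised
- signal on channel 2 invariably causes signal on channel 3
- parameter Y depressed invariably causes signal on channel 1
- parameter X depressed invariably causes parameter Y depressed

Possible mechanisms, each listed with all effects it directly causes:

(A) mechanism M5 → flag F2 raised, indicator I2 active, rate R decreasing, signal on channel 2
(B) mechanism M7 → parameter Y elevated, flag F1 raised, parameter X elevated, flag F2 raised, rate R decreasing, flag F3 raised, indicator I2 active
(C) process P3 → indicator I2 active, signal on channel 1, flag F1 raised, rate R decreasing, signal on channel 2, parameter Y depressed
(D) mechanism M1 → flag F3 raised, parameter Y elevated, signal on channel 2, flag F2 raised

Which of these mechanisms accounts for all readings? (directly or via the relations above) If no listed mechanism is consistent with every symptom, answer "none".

none

Checking each candidate against the observations:
(A) mechanism M5 — does not account for signal on channel 1, parameter Y depressed, flag F3 raised, flag F1 raised
(B) mechanism M7 — signal on channel 1 NO; indicator I2 active yes; parameter Y depressed NO; rate R decreasing yes; flag F2 raised yes; flag F3 raised yes; flag F1 raised yes
(C) process P3 — signal on channel 1 yes; indicator I2 active yes; parameter Y depressed yes; rate R decreasing yes; flag F2 raised NO; flag F3 raised NO; flag F1 raised yes
(D) mechanism M1 — signal on channel 1 NO; indicator I2 active NO; parameter Y depressed NO; rate R decreasing NO; flag F2 raised yes; flag F3 raised yes; flag F1 raised NO
No candidate is consistent with all observations.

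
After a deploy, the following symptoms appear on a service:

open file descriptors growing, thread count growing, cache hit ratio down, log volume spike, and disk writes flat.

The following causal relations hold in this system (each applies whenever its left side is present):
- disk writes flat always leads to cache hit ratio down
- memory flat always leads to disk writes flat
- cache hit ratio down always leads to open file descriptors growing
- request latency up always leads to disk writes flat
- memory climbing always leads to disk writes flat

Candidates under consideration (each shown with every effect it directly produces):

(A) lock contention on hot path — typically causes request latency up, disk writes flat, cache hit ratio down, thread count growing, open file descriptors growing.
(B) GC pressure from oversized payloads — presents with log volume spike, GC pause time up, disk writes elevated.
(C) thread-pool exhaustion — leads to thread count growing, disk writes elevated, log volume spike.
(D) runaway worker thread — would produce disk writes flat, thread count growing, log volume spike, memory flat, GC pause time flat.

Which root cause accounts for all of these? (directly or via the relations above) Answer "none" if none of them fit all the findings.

Testing each hypothesis:
(A) lock contention on hot path — does not account for log volume spike
(B) GC pressure from oversized payloads — fails on open file descriptors growing, thread count growing, cache hit ratio down, disk writes flat (predicts disk writes elevated, not disk writes flat)
(C) thread-pool exhaustion — fails on open file descriptors growing, cache hit ratio down, disk writes flat (predicts disk writes elevated, not disk writes flat)
(D) runaway worker thread — accounts for every observation (open file descriptors growing by disk writes flat → cache hit ratio down → open file descriptors growing)
(D) alone accounts for all the evidence.

D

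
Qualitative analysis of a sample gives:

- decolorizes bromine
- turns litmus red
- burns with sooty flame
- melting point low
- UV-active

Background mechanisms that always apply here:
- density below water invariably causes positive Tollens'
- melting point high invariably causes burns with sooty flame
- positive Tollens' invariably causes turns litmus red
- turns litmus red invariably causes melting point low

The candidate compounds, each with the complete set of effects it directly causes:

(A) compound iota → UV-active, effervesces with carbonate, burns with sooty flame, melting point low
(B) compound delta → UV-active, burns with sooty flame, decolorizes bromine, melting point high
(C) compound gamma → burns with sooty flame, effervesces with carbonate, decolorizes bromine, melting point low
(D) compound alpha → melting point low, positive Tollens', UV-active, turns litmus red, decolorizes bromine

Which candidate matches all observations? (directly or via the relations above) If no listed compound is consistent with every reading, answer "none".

none

For each candidate, compare predicted effects to what was observed:
(A) compound iota — decolorizes bromine -; turns litmus red -; burns with sooty flame +; melting point low +; UV-active +
(B) compound delta — decolorizes bromine +; turns litmus red -; burns with sooty flame +; melting point low -; UV-active +
(C) compound gamma — does not account for turns litmus red, UV-active
(D) compound alpha — decolorizes bromine +; turns litmus red +; burns with sooty flame -; melting point low +; UV-active +
None of the listed candidates fits everything.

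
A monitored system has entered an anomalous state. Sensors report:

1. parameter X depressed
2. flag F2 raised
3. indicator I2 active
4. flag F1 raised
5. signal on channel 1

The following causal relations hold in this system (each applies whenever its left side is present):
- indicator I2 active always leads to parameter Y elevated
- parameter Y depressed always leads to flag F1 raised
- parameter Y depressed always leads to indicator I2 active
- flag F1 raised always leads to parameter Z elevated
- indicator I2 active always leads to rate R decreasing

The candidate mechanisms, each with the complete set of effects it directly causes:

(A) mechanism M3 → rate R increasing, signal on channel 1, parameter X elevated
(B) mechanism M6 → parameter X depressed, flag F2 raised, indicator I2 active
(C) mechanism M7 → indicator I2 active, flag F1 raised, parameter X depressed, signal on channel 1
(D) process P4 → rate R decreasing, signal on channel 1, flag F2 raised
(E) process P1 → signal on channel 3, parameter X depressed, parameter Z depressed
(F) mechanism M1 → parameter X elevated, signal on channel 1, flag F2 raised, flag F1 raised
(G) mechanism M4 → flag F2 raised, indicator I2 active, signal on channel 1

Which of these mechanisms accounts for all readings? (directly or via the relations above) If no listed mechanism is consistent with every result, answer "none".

none

For each candidate, compare predicted effects to what was observed:
(A) mechanism M3 — parameter X depressed miss; flag F2 raised miss; indicator I2 active miss; flag F1 raised miss; signal on channel 1 match
(B) mechanism M6 — parameter X depressed match; flag F2 raised match; indicator I2 active match; flag F1 raised miss; signal on channel 1 miss
(C) mechanism M7 — does not account for flag F2 raised
(D) process P4 — does not account for parameter X depressed, indicator I2 active, flag F1 raised
(E) process P1 — parameter X depressed match; flag F2 raised miss; indicator I2 active miss; flag F1 raised miss; signal on channel 1 miss
(F) mechanism M1 — parameter X depressed miss; flag F2 raised match; indicator I2 active miss; flag F1 raised match; signal on channel 1 match
(G) mechanism M4 — parameter X depressed miss; flag F2 raised match; indicator I2 active match; flag F1 raised miss; signal on channel 1 match
Every candidate fails on at least one observation.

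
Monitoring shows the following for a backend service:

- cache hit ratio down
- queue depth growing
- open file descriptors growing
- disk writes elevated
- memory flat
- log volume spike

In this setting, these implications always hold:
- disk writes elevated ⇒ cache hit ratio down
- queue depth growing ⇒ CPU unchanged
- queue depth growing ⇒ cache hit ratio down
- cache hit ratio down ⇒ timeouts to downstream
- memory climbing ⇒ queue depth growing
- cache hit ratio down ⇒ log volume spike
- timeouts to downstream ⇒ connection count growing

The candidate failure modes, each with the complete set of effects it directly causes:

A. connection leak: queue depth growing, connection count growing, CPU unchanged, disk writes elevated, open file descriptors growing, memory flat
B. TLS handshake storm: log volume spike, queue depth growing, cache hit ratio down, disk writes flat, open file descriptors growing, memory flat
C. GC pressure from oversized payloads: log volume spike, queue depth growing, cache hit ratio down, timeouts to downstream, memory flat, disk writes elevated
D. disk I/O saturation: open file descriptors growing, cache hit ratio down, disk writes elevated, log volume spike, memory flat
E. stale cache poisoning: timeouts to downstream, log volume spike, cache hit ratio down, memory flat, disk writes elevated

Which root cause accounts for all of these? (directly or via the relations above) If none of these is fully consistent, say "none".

Checking each candidate against the observations:
(A) connection leak — cache hit ratio down ✓ (via disk writes elevated → cache hit ratio down); queue depth growing ✓; open file descriptors growing ✓; disk writes elevated ✓; memory flat ✓; log volume spike ✓ (via disk writes elevated → cache hit ratio down → log volume spike)
(B) TLS handshake storm — fails on disk writes elevated (predicts disk writes flat, not disk writes elevated)
(C) GC pressure from oversized payloads — does not account for open file descriptors growing
(D) disk I/O saturation — cache hit ratio down ✓; queue depth growing ✗; open file descriptors growing ✓; disk writes elevated ✓; memory flat ✓; log volume spike ✓
(E) stale cache poisoning — cache hit ratio down ✓; queue depth growing ✗; open file descriptors growing ✗; disk writes elevated ✓; memory flat ✓; log volume spike ✓
(A) alone accounts for all the evidence.

A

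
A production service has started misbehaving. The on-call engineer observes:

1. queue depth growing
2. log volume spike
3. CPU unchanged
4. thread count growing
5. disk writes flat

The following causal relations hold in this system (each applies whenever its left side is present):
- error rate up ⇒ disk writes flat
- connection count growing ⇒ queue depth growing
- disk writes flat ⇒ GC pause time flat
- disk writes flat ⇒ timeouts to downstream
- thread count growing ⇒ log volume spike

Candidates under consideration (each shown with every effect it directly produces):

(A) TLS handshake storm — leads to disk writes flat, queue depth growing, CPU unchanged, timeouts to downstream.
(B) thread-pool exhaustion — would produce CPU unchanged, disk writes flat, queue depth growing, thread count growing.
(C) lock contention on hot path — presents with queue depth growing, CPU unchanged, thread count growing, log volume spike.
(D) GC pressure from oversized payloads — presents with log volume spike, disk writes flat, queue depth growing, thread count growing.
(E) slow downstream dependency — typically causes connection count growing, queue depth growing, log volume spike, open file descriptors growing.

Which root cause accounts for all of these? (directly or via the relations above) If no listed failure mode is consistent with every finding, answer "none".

B

For each candidate, compare predicted effects to what was observed:
(A) TLS handshake storm — queue depth growing ✓; log volume spike ✗; CPU unchanged ✓; thread count growing ✗; disk writes flat ✓
(B) thread-pool exhaustion — accounts for every observation (log volume spike through thread count growing → log volume spike)
(C) lock contention on hot path — queue depth growing ✓; log volume spike ✓; CPU unchanged ✓; thread count growing ✓; disk writes flat ✗
(D) GC pressure from oversized payloads — queue depth growing ✓; log volume spike ✓; CPU unchanged ✗; thread count growing ✓; disk writes flat ✓
(E) slow downstream dependency — queue depth growing ✓; log volume spike ✓; CPU unchanged ✗; thread count growing ✗; disk writes flat ✗
(B) alone accounts for all the evidence.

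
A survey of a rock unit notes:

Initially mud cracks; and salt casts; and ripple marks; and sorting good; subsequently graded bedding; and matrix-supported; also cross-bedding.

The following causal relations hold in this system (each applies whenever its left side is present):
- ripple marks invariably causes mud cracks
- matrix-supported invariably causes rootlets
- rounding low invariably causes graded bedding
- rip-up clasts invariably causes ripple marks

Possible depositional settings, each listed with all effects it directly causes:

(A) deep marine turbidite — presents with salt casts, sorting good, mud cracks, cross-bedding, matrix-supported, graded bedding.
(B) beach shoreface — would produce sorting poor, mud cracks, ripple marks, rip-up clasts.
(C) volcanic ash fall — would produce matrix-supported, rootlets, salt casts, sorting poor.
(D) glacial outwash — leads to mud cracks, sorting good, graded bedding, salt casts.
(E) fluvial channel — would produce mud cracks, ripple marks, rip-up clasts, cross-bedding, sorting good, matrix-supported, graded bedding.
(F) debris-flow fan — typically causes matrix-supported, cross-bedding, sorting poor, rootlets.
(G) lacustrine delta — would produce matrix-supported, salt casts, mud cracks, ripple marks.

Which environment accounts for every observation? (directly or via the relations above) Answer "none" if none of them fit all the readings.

none

For each candidate, compare predicted effects to what was observed:
(A) deep marine turbidite — does not account for ripple marks
(B) beach shoreface — fails on salt casts, sorting good, graded bedding, matrix-supported, cross-bedding (predicts sorting poor, not sorting good)
(C) volcanic ash fall — fails on mud cracks, ripple marks, sorting good, graded bedding, cross-bedding (predicts sorting poor, not sorting good)
(D) glacial outwash — mud cracks match; salt casts match; ripple marks miss; sorting good match; graded bedding match; matrix-supported miss; cross-bedding miss
(E) fluvial channel — does not account for salt casts
(F) debris-flow fan — mud cracks miss; salt casts miss; ripple marks miss; sorting good miss; graded bedding miss; matrix-supported match; cross-bedding match
(G) lacustrine delta — does not account for sorting good, graded bedding, cross-bedding
No candidate is consistent with all observations.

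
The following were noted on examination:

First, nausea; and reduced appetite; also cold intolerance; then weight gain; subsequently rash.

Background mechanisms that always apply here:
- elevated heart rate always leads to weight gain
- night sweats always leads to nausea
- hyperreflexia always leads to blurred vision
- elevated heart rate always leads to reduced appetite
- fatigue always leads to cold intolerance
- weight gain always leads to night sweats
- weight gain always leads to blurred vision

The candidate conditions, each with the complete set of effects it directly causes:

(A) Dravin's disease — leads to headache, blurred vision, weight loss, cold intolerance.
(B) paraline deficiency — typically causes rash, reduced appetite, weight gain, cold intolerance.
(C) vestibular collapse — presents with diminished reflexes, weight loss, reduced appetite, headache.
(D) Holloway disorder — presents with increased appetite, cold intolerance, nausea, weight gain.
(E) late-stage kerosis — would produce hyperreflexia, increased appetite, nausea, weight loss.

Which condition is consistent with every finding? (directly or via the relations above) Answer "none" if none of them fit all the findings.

B

For each candidate, compare predicted effects to what was observed:
(A) Dravin's disease — nausea NO; reduced appetite NO; cold intolerance yes; weight gain NO; rash NO
(B) paraline deficiency — accounts for every observation (nausea by weight gain → night sweats → nausea)
(C) vestibular collapse — fails on nausea, cold intolerance, weight gain, rash (predicts weight loss, not weight gain)
(D) Holloway disorder — fails on reduced appetite, rash (predicts increased appetite, not reduced appetite)
(E) late-stage kerosis — nausea yes; reduced appetite NO; cold intolerance NO; weight gain NO; rash NO
(B) is the only candidate with no mismatches.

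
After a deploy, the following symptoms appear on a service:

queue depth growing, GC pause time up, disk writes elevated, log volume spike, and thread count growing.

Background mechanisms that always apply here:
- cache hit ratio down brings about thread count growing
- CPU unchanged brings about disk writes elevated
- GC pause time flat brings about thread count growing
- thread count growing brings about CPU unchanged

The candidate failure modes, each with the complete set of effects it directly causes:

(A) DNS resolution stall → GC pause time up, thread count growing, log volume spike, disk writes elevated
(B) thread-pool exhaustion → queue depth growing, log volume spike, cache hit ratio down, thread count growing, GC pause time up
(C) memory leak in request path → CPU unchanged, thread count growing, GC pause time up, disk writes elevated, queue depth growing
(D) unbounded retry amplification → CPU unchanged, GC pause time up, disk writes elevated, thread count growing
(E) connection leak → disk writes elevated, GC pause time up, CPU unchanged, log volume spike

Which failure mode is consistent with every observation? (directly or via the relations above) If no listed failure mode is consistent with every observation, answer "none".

Per-candidate check:
(A) DNS resolution stall — does not account for queue depth growing
(B) thread-pool exhaustion — accounts for every observation (disk writes elevated through thread count growing → CPU unchanged → disk writes elevated)
(C) memory leak in request path — does not account for log volume spike
(D) unbounded retry amplification — does not account for queue depth growing, log volume spike
(E) connection leak — queue depth growing NO; GC pause time up yes; disk writes elevated yes; log volume spike yes; thread count growing NO
Only (B) is consistent with every observation.

B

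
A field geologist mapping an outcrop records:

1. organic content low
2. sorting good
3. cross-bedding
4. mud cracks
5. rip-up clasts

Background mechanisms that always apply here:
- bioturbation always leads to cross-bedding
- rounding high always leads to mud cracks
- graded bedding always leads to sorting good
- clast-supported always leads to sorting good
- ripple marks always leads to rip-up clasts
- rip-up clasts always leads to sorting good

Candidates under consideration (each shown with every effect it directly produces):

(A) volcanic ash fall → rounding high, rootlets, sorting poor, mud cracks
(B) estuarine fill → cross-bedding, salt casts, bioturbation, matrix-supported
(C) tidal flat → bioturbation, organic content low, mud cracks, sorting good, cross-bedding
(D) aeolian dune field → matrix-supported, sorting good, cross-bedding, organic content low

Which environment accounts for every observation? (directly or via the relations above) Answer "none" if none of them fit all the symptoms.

Checking each candidate against the observations:
(A) volcanic ash fall — fails on organic content low, sorting good, cross-bedding, rip-up clasts (predicts sorting poor, not sorting good)
(B) estuarine fill — organic content low NO; sorting good NO; cross-bedding yes; mud cracks NO; rip-up clasts NO
(C) tidal flat — organic content low yes; sorting good yes; cross-bedding yes; mud cracks yes; rip-up clasts NO
(D) aeolian dune field — does not account for mud cracks, rip-up clasts
No candidate is consistent with all observations.

none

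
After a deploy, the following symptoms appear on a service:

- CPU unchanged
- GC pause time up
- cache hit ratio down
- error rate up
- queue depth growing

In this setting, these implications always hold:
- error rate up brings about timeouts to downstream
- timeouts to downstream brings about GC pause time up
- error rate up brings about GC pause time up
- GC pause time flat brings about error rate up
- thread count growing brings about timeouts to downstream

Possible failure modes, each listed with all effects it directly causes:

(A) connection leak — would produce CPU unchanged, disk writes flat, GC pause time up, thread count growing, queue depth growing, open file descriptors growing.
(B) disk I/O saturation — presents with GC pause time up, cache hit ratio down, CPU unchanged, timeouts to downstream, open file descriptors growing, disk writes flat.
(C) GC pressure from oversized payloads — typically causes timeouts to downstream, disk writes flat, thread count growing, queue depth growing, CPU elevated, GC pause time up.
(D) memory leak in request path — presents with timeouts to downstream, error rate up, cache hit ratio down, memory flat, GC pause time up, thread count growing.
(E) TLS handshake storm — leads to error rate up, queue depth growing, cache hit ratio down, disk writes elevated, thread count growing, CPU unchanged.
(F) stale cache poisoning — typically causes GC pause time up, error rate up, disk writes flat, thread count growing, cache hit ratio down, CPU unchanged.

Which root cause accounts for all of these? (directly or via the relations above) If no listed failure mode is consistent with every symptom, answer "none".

Per-candidate check:
(A) connection leak — CPU unchanged ✓; GC pause time up ✓; cache hit ratio down ✗; error rate up ✗; queue depth growing ✓
(B) disk I/O saturation — does not account for error rate up, queue depth growing
(C) GC pressure from oversized payloads — fails on CPU unchanged, cache hit ratio down, error rate up (predicts CPU elevated, not CPU unchanged)
(D) memory leak in request path — CPU unchanged ✗; GC pause time up ✓; cache hit ratio down ✓; error rate up ✓; queue depth growing ✗
(E) TLS handshake storm — CPU unchanged ✓; GC pause time up ✓ (by error rate up → GC pause time up); cache hit ratio down ✓; error rate up ✓; queue depth growing ✓
(F) stale cache poisoning — CPU unchanged ✓; GC pause time up ✓; cache hit ratio down ✓; error rate up ✓; queue depth growing ✗
(E) alone accounts for all the evidence.

E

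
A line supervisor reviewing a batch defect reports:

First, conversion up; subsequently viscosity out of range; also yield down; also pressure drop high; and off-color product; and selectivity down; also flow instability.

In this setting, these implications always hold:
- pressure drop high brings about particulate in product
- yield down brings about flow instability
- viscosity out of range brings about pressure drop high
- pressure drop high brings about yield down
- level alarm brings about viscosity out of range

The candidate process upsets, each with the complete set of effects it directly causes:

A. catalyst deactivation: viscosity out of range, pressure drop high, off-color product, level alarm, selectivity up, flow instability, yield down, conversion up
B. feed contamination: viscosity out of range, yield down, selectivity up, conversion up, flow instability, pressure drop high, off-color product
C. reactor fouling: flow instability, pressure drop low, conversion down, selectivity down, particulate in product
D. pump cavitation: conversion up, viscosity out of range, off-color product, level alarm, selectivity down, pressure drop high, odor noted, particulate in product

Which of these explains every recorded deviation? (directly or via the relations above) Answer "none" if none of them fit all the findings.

For each candidate, compare predicted effects to what was observed:
(A) catalyst deactivation — fails on selectivity down (predicts selectivity up, not selectivity down)
(B) feed contamination — conversion up yes; viscosity out of range yes; yield down yes; pressure drop high yes; off-color product yes; selectivity down NO; flow instability yes
(C) reactor fouling — conversion up NO; viscosity out of range NO; yield down NO; pressure drop high NO; off-color product NO; selectivity down yes; flow instability yes
(D) pump cavitation — accounts for every observation (yield down by pressure drop high → yield down)
(D) alone accounts for all the evidence.

D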